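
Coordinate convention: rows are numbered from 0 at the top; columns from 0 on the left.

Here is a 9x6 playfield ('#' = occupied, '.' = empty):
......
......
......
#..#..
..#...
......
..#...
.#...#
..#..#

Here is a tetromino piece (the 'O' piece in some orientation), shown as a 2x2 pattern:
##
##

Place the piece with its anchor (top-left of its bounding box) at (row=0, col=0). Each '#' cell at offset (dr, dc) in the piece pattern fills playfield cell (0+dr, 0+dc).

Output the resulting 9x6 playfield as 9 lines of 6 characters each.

Answer: ##....
##....
......
#..#..
..#...
......
..#...
.#...#
..#..#

Derivation:
Fill (0+0,0+0) = (0,0)
Fill (0+0,0+1) = (0,1)
Fill (0+1,0+0) = (1,0)
Fill (0+1,0+1) = (1,1)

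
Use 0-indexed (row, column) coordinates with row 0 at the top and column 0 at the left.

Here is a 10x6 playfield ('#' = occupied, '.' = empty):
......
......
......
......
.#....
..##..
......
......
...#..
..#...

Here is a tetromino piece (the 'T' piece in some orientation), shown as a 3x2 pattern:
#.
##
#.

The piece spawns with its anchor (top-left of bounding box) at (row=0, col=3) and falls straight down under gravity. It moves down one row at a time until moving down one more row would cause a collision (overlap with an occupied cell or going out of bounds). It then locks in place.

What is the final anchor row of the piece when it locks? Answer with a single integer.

Answer: 2

Derivation:
Spawn at (row=0, col=3). Try each row:
  row 0: fits
  row 1: fits
  row 2: fits
  row 3: blocked -> lock at row 2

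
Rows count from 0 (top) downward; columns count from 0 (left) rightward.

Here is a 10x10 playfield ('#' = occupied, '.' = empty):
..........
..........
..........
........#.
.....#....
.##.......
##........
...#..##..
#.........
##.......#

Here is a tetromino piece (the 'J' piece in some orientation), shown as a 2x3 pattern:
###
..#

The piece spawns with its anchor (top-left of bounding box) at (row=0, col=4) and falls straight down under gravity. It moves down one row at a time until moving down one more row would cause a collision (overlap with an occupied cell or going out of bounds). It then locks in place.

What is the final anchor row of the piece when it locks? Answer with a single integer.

Spawn at (row=0, col=4). Try each row:
  row 0: fits
  row 1: fits
  row 2: fits
  row 3: fits
  row 4: blocked -> lock at row 3

Answer: 3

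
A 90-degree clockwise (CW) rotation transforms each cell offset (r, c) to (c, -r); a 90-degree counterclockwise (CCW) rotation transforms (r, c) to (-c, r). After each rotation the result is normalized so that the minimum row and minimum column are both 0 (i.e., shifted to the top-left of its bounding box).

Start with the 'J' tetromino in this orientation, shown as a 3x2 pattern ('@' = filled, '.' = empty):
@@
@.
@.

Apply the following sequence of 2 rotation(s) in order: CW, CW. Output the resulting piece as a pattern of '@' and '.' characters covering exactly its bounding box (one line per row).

Start:
@@
@.
@.
After rotation 1 (CW):
@@@
..@
After rotation 2 (CW):
.@
.@
@@

Answer: .@
.@
@@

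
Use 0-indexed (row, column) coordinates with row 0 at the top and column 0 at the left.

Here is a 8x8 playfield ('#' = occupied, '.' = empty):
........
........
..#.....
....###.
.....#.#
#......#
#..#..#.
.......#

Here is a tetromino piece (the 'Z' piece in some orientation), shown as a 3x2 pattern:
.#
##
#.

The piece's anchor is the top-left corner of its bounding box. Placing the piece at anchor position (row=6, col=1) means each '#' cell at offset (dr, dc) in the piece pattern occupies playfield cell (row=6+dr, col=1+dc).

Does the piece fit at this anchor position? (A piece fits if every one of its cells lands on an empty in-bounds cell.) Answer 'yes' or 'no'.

Check each piece cell at anchor (6, 1):
  offset (0,1) -> (6,2): empty -> OK
  offset (1,0) -> (7,1): empty -> OK
  offset (1,1) -> (7,2): empty -> OK
  offset (2,0) -> (8,1): out of bounds -> FAIL
All cells valid: no

Answer: no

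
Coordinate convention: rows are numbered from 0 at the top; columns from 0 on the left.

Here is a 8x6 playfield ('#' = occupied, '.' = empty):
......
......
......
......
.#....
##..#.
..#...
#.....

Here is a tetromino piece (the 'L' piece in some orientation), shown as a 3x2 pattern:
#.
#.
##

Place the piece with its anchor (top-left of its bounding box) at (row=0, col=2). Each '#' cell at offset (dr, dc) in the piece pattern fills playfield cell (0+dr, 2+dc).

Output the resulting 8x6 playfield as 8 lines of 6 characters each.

Fill (0+0,2+0) = (0,2)
Fill (0+1,2+0) = (1,2)
Fill (0+2,2+0) = (2,2)
Fill (0+2,2+1) = (2,3)

Answer: ..#...
..#...
..##..
......
.#....
##..#.
..#...
#.....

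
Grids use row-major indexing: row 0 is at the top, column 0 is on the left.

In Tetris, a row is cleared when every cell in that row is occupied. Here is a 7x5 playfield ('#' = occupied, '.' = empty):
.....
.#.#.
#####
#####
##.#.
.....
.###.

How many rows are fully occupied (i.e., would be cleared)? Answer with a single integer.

Answer: 2

Derivation:
Check each row:
  row 0: 5 empty cells -> not full
  row 1: 3 empty cells -> not full
  row 2: 0 empty cells -> FULL (clear)
  row 3: 0 empty cells -> FULL (clear)
  row 4: 2 empty cells -> not full
  row 5: 5 empty cells -> not full
  row 6: 2 empty cells -> not full
Total rows cleared: 2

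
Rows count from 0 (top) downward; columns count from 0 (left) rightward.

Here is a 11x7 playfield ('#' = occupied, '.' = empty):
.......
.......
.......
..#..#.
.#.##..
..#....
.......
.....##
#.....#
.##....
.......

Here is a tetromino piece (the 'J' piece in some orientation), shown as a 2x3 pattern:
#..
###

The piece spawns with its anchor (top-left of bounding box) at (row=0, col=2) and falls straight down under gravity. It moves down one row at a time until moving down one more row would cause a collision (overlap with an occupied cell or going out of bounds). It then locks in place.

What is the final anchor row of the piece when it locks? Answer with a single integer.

Spawn at (row=0, col=2). Try each row:
  row 0: fits
  row 1: fits
  row 2: blocked -> lock at row 1

Answer: 1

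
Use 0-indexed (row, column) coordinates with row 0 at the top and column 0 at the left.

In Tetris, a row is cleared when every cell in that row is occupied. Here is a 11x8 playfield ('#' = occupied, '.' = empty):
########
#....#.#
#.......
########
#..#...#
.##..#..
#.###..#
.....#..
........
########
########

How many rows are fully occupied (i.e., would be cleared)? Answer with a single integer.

Check each row:
  row 0: 0 empty cells -> FULL (clear)
  row 1: 5 empty cells -> not full
  row 2: 7 empty cells -> not full
  row 3: 0 empty cells -> FULL (clear)
  row 4: 5 empty cells -> not full
  row 5: 5 empty cells -> not full
  row 6: 3 empty cells -> not full
  row 7: 7 empty cells -> not full
  row 8: 8 empty cells -> not full
  row 9: 0 empty cells -> FULL (clear)
  row 10: 0 empty cells -> FULL (clear)
Total rows cleared: 4

Answer: 4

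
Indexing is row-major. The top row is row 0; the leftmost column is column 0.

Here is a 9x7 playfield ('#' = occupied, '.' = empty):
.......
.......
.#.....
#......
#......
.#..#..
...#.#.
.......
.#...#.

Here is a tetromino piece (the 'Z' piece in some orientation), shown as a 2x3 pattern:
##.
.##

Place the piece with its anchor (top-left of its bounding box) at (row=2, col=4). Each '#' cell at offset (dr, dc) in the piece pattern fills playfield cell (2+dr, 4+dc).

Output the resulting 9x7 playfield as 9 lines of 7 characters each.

Answer: .......
.......
.#..##.
#....##
#......
.#..#..
...#.#.
.......
.#...#.

Derivation:
Fill (2+0,4+0) = (2,4)
Fill (2+0,4+1) = (2,5)
Fill (2+1,4+1) = (3,5)
Fill (2+1,4+2) = (3,6)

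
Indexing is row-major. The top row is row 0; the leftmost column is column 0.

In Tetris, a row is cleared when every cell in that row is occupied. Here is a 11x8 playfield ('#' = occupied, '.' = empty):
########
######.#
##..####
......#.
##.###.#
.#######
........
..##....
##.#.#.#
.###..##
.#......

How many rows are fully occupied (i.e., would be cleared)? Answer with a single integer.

Answer: 1

Derivation:
Check each row:
  row 0: 0 empty cells -> FULL (clear)
  row 1: 1 empty cell -> not full
  row 2: 2 empty cells -> not full
  row 3: 7 empty cells -> not full
  row 4: 2 empty cells -> not full
  row 5: 1 empty cell -> not full
  row 6: 8 empty cells -> not full
  row 7: 6 empty cells -> not full
  row 8: 3 empty cells -> not full
  row 9: 3 empty cells -> not full
  row 10: 7 empty cells -> not full
Total rows cleared: 1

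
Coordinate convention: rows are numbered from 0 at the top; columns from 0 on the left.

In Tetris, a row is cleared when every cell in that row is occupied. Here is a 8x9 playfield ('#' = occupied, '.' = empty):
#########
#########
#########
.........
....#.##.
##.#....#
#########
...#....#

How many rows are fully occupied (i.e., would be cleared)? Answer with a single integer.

Check each row:
  row 0: 0 empty cells -> FULL (clear)
  row 1: 0 empty cells -> FULL (clear)
  row 2: 0 empty cells -> FULL (clear)
  row 3: 9 empty cells -> not full
  row 4: 6 empty cells -> not full
  row 5: 5 empty cells -> not full
  row 6: 0 empty cells -> FULL (clear)
  row 7: 7 empty cells -> not full
Total rows cleared: 4

Answer: 4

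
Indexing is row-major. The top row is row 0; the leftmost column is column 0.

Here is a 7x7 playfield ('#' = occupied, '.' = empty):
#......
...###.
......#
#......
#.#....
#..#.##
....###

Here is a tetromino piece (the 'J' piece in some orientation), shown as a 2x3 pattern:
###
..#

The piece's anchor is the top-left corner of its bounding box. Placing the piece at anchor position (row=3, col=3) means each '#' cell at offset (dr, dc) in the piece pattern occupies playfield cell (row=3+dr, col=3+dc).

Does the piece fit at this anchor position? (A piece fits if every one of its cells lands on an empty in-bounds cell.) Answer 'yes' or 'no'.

Answer: yes

Derivation:
Check each piece cell at anchor (3, 3):
  offset (0,0) -> (3,3): empty -> OK
  offset (0,1) -> (3,4): empty -> OK
  offset (0,2) -> (3,5): empty -> OK
  offset (1,2) -> (4,5): empty -> OK
All cells valid: yes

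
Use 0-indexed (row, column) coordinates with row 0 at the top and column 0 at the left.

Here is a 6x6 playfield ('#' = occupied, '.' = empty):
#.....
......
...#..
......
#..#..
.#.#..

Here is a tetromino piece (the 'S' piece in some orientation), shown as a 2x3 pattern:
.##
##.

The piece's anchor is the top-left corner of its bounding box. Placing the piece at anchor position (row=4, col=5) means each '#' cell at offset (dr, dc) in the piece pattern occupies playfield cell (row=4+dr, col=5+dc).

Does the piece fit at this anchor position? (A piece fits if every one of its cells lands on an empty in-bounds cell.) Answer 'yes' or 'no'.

Check each piece cell at anchor (4, 5):
  offset (0,1) -> (4,6): out of bounds -> FAIL
  offset (0,2) -> (4,7): out of bounds -> FAIL
  offset (1,0) -> (5,5): empty -> OK
  offset (1,1) -> (5,6): out of bounds -> FAIL
All cells valid: no

Answer: no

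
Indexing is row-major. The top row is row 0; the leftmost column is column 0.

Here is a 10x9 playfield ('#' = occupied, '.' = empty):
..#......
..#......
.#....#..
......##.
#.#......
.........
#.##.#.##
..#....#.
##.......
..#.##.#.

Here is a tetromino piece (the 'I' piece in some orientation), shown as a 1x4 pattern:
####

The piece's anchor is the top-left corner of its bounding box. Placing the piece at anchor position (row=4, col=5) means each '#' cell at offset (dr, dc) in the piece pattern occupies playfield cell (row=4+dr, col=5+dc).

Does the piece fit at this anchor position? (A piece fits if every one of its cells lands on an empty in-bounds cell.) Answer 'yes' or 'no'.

Check each piece cell at anchor (4, 5):
  offset (0,0) -> (4,5): empty -> OK
  offset (0,1) -> (4,6): empty -> OK
  offset (0,2) -> (4,7): empty -> OK
  offset (0,3) -> (4,8): empty -> OK
All cells valid: yes

Answer: yes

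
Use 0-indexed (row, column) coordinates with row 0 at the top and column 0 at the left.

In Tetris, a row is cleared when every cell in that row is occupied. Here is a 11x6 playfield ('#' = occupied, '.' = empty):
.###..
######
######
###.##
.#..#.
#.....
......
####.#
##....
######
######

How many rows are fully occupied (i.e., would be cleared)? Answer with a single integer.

Check each row:
  row 0: 3 empty cells -> not full
  row 1: 0 empty cells -> FULL (clear)
  row 2: 0 empty cells -> FULL (clear)
  row 3: 1 empty cell -> not full
  row 4: 4 empty cells -> not full
  row 5: 5 empty cells -> not full
  row 6: 6 empty cells -> not full
  row 7: 1 empty cell -> not full
  row 8: 4 empty cells -> not full
  row 9: 0 empty cells -> FULL (clear)
  row 10: 0 empty cells -> FULL (clear)
Total rows cleared: 4

Answer: 4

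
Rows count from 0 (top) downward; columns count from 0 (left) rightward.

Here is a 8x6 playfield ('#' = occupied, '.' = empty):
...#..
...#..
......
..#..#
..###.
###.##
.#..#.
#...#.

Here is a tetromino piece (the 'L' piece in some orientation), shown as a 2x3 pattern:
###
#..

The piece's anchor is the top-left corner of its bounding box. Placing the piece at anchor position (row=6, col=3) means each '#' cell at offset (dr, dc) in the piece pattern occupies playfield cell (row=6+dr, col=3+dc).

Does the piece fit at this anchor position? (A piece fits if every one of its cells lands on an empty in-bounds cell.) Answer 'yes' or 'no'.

Check each piece cell at anchor (6, 3):
  offset (0,0) -> (6,3): empty -> OK
  offset (0,1) -> (6,4): occupied ('#') -> FAIL
  offset (0,2) -> (6,5): empty -> OK
  offset (1,0) -> (7,3): empty -> OK
All cells valid: no

Answer: no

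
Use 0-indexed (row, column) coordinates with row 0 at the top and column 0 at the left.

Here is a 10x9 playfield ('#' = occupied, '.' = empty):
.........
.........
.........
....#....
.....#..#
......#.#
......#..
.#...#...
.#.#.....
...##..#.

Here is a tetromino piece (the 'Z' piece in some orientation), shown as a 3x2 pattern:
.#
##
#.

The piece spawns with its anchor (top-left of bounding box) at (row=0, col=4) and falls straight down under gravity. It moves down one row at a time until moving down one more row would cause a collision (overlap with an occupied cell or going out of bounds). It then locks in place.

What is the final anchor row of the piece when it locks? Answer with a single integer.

Spawn at (row=0, col=4). Try each row:
  row 0: fits
  row 1: blocked -> lock at row 0

Answer: 0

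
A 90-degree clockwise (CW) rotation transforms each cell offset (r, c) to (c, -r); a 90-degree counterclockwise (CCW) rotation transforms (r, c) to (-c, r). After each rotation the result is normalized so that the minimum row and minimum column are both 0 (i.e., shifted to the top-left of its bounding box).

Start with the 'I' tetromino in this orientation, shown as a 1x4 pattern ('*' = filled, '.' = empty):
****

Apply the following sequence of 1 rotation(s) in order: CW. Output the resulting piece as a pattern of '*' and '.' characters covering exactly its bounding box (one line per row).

Answer: *
*
*
*

Derivation:
Start:
****
After rotation 1 (CW):
*
*
*
*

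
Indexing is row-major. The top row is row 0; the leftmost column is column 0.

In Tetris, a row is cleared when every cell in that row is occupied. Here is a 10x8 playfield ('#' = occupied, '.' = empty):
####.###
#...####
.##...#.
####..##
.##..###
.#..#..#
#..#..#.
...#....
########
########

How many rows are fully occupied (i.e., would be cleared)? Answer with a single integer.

Check each row:
  row 0: 1 empty cell -> not full
  row 1: 3 empty cells -> not full
  row 2: 5 empty cells -> not full
  row 3: 2 empty cells -> not full
  row 4: 3 empty cells -> not full
  row 5: 5 empty cells -> not full
  row 6: 5 empty cells -> not full
  row 7: 7 empty cells -> not full
  row 8: 0 empty cells -> FULL (clear)
  row 9: 0 empty cells -> FULL (clear)
Total rows cleared: 2

Answer: 2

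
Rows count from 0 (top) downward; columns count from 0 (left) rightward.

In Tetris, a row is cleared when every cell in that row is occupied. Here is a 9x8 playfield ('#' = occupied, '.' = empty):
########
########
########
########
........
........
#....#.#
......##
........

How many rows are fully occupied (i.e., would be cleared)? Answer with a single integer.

Check each row:
  row 0: 0 empty cells -> FULL (clear)
  row 1: 0 empty cells -> FULL (clear)
  row 2: 0 empty cells -> FULL (clear)
  row 3: 0 empty cells -> FULL (clear)
  row 4: 8 empty cells -> not full
  row 5: 8 empty cells -> not full
  row 6: 5 empty cells -> not full
  row 7: 6 empty cells -> not full
  row 8: 8 empty cells -> not full
Total rows cleared: 4

Answer: 4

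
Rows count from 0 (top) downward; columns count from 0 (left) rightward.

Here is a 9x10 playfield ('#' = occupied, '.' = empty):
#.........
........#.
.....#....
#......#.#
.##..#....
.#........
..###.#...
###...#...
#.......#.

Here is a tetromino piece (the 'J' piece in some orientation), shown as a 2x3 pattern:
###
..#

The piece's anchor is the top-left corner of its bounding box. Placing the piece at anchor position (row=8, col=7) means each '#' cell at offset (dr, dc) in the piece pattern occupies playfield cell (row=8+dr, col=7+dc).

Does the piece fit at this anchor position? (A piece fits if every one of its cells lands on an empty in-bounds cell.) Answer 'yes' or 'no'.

Check each piece cell at anchor (8, 7):
  offset (0,0) -> (8,7): empty -> OK
  offset (0,1) -> (8,8): occupied ('#') -> FAIL
  offset (0,2) -> (8,9): empty -> OK
  offset (1,2) -> (9,9): out of bounds -> FAIL
All cells valid: no

Answer: no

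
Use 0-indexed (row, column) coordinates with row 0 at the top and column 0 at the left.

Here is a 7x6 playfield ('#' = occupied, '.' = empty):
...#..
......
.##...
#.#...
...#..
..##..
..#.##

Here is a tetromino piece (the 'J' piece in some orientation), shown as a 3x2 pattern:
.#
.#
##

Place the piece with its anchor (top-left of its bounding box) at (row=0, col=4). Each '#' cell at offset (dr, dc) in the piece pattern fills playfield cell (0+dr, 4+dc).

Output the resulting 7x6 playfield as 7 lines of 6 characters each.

Answer: ...#.#
.....#
.##.##
#.#...
...#..
..##..
..#.##

Derivation:
Fill (0+0,4+1) = (0,5)
Fill (0+1,4+1) = (1,5)
Fill (0+2,4+0) = (2,4)
Fill (0+2,4+1) = (2,5)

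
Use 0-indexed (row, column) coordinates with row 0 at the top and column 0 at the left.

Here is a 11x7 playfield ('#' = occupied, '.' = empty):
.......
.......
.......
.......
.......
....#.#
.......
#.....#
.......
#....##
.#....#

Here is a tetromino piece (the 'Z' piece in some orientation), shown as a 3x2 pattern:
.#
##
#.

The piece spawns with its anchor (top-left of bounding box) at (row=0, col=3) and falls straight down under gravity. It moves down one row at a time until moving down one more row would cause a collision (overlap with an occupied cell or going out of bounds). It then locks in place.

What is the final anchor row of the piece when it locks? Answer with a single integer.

Answer: 3

Derivation:
Spawn at (row=0, col=3). Try each row:
  row 0: fits
  row 1: fits
  row 2: fits
  row 3: fits
  row 4: blocked -> lock at row 3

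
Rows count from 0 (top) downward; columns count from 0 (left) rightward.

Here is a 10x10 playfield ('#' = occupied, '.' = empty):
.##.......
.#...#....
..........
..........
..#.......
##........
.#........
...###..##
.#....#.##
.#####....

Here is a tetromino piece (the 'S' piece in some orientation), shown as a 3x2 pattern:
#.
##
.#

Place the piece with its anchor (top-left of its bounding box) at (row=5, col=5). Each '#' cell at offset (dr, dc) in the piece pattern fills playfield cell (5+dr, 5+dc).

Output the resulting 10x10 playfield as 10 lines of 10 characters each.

Answer: .##.......
.#...#....
..........
..........
..#.......
##...#....
.#...##...
...####.##
.#....#.##
.#####....

Derivation:
Fill (5+0,5+0) = (5,5)
Fill (5+1,5+0) = (6,5)
Fill (5+1,5+1) = (6,6)
Fill (5+2,5+1) = (7,6)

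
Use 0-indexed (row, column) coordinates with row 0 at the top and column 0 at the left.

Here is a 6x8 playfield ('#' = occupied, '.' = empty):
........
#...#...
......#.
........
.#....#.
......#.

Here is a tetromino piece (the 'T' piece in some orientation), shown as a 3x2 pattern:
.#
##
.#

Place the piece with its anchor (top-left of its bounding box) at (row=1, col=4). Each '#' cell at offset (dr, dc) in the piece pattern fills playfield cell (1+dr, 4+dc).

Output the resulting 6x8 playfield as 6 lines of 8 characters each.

Answer: ........
#...##..
....###.
.....#..
.#....#.
......#.

Derivation:
Fill (1+0,4+1) = (1,5)
Fill (1+1,4+0) = (2,4)
Fill (1+1,4+1) = (2,5)
Fill (1+2,4+1) = (3,5)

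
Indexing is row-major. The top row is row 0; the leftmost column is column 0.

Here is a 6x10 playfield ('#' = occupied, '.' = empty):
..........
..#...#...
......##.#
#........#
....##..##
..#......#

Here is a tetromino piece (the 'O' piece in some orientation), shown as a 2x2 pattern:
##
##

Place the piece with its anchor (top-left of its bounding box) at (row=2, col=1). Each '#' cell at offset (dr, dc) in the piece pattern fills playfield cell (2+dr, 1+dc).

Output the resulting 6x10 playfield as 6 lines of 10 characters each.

Fill (2+0,1+0) = (2,1)
Fill (2+0,1+1) = (2,2)
Fill (2+1,1+0) = (3,1)
Fill (2+1,1+1) = (3,2)

Answer: ..........
..#...#...
.##...##.#
###......#
....##..##
..#......#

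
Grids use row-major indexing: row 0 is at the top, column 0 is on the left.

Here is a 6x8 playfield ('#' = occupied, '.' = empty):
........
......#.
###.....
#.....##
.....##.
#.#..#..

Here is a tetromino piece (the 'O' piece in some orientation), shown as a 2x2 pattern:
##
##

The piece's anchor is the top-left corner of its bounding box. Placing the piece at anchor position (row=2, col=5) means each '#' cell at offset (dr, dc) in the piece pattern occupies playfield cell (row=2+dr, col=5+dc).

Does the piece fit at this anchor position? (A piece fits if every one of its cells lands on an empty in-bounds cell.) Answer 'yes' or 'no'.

Check each piece cell at anchor (2, 5):
  offset (0,0) -> (2,5): empty -> OK
  offset (0,1) -> (2,6): empty -> OK
  offset (1,0) -> (3,5): empty -> OK
  offset (1,1) -> (3,6): occupied ('#') -> FAIL
All cells valid: no

Answer: no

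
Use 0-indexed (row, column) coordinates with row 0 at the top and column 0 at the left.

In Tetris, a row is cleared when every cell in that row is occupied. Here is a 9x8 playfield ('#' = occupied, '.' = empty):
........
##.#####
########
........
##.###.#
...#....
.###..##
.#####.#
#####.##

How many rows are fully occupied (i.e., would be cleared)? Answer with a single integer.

Check each row:
  row 0: 8 empty cells -> not full
  row 1: 1 empty cell -> not full
  row 2: 0 empty cells -> FULL (clear)
  row 3: 8 empty cells -> not full
  row 4: 2 empty cells -> not full
  row 5: 7 empty cells -> not full
  row 6: 3 empty cells -> not full
  row 7: 2 empty cells -> not full
  row 8: 1 empty cell -> not full
Total rows cleared: 1

Answer: 1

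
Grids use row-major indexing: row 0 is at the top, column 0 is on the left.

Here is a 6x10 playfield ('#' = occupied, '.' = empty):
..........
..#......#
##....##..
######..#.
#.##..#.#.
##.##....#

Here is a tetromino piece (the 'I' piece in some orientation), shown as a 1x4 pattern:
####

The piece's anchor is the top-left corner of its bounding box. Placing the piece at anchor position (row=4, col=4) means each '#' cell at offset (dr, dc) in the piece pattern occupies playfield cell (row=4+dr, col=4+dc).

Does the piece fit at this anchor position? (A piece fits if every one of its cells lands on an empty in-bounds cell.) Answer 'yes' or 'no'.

Answer: no

Derivation:
Check each piece cell at anchor (4, 4):
  offset (0,0) -> (4,4): empty -> OK
  offset (0,1) -> (4,5): empty -> OK
  offset (0,2) -> (4,6): occupied ('#') -> FAIL
  offset (0,3) -> (4,7): empty -> OK
All cells valid: no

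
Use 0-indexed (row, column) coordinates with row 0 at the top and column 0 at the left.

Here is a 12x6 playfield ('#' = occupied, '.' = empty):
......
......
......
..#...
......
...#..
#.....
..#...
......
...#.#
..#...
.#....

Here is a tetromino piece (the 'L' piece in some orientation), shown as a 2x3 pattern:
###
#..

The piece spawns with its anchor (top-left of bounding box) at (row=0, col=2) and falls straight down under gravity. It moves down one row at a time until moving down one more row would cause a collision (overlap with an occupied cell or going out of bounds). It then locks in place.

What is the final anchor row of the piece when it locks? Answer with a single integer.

Spawn at (row=0, col=2). Try each row:
  row 0: fits
  row 1: fits
  row 2: blocked -> lock at row 1

Answer: 1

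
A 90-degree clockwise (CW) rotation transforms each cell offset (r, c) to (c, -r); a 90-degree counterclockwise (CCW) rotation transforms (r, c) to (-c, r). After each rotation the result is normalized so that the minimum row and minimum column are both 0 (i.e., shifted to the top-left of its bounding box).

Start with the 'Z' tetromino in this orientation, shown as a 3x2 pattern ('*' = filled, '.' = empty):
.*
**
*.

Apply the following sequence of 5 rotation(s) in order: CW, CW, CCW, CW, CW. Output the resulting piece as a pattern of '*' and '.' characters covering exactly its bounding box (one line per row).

Start:
.*
**
*.
After rotation 1 (CW):
**.
.**
After rotation 2 (CW):
.*
**
*.
After rotation 3 (CCW):
**.
.**
After rotation 4 (CW):
.*
**
*.
After rotation 5 (CW):
**.
.**

Answer: **.
.**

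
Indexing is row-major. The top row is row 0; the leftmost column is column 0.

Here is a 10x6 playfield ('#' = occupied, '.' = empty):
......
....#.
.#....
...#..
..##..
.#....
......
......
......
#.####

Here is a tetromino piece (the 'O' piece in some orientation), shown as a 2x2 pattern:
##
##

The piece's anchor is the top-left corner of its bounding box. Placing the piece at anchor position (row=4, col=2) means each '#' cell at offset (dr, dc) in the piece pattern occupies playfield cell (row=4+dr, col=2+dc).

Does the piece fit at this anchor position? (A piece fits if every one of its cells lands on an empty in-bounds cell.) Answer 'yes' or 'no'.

Check each piece cell at anchor (4, 2):
  offset (0,0) -> (4,2): occupied ('#') -> FAIL
  offset (0,1) -> (4,3): occupied ('#') -> FAIL
  offset (1,0) -> (5,2): empty -> OK
  offset (1,1) -> (5,3): empty -> OK
All cells valid: no

Answer: no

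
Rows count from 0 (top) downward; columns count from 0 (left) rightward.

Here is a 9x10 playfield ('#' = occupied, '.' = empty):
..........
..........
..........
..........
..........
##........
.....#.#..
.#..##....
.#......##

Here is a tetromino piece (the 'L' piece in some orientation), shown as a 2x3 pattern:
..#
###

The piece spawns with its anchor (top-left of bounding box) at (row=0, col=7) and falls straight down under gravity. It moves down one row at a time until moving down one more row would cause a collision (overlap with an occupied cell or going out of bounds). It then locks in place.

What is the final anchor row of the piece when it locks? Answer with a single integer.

Spawn at (row=0, col=7). Try each row:
  row 0: fits
  row 1: fits
  row 2: fits
  row 3: fits
  row 4: fits
  row 5: blocked -> lock at row 4

Answer: 4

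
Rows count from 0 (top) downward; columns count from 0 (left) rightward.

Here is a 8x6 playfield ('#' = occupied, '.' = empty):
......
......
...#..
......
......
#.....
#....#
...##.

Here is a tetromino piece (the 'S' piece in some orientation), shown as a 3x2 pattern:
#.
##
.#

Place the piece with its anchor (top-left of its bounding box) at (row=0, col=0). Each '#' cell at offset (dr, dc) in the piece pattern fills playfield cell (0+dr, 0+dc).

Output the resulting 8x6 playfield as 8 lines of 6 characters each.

Answer: #.....
##....
.#.#..
......
......
#.....
#....#
...##.

Derivation:
Fill (0+0,0+0) = (0,0)
Fill (0+1,0+0) = (1,0)
Fill (0+1,0+1) = (1,1)
Fill (0+2,0+1) = (2,1)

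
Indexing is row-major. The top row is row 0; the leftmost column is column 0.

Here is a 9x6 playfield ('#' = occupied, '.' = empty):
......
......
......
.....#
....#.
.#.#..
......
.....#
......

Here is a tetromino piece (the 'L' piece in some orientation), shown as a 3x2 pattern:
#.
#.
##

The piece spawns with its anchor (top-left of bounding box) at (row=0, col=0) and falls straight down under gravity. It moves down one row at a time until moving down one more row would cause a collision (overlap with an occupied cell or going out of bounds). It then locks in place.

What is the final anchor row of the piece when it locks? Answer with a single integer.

Answer: 2

Derivation:
Spawn at (row=0, col=0). Try each row:
  row 0: fits
  row 1: fits
  row 2: fits
  row 3: blocked -> lock at row 2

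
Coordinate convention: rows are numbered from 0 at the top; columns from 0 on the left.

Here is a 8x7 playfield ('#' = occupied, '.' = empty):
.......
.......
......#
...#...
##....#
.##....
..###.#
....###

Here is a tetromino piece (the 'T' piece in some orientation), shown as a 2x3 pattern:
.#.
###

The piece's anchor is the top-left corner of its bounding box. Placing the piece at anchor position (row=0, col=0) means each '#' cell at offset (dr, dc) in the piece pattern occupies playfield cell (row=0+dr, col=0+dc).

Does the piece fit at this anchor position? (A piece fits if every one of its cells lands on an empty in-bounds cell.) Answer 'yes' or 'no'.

Answer: yes

Derivation:
Check each piece cell at anchor (0, 0):
  offset (0,1) -> (0,1): empty -> OK
  offset (1,0) -> (1,0): empty -> OK
  offset (1,1) -> (1,1): empty -> OK
  offset (1,2) -> (1,2): empty -> OK
All cells valid: yes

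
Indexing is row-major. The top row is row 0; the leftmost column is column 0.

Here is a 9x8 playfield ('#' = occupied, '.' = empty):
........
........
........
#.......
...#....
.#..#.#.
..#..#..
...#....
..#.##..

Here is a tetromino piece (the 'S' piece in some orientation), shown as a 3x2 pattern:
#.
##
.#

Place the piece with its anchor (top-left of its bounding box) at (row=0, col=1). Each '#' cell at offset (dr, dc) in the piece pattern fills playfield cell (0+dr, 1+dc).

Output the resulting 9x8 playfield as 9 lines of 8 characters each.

Fill (0+0,1+0) = (0,1)
Fill (0+1,1+0) = (1,1)
Fill (0+1,1+1) = (1,2)
Fill (0+2,1+1) = (2,2)

Answer: .#......
.##.....
..#.....
#.......
...#....
.#..#.#.
..#..#..
...#....
..#.##..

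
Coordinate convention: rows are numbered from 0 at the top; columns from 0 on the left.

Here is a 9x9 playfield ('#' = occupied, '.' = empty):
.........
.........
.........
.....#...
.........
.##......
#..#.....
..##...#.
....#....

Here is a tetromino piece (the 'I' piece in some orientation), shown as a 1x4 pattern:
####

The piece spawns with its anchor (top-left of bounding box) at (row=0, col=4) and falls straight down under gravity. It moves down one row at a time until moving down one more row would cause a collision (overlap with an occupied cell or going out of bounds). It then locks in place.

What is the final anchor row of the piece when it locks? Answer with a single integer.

Answer: 2

Derivation:
Spawn at (row=0, col=4). Try each row:
  row 0: fits
  row 1: fits
  row 2: fits
  row 3: blocked -> lock at row 2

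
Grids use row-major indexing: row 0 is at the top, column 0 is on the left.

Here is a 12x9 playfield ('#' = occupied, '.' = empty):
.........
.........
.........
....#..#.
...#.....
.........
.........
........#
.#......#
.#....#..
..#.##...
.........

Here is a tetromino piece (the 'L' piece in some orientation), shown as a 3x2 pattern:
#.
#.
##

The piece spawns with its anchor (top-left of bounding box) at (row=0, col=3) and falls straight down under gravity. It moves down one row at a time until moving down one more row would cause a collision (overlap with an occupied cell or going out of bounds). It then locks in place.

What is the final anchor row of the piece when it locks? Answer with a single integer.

Answer: 0

Derivation:
Spawn at (row=0, col=3). Try each row:
  row 0: fits
  row 1: blocked -> lock at row 0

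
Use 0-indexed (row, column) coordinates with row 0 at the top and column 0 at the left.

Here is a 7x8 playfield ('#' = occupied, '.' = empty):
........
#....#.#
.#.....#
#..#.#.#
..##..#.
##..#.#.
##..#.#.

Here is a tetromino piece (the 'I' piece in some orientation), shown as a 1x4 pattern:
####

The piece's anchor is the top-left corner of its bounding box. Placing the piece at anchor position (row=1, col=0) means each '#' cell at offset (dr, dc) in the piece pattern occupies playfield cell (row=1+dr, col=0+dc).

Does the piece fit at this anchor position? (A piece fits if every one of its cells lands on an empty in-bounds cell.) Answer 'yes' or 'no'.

Check each piece cell at anchor (1, 0):
  offset (0,0) -> (1,0): occupied ('#') -> FAIL
  offset (0,1) -> (1,1): empty -> OK
  offset (0,2) -> (1,2): empty -> OK
  offset (0,3) -> (1,3): empty -> OK
All cells valid: no

Answer: no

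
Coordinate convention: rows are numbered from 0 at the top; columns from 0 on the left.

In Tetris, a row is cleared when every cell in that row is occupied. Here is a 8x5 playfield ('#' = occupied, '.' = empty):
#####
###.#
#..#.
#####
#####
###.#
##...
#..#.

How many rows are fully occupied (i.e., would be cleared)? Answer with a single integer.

Answer: 3

Derivation:
Check each row:
  row 0: 0 empty cells -> FULL (clear)
  row 1: 1 empty cell -> not full
  row 2: 3 empty cells -> not full
  row 3: 0 empty cells -> FULL (clear)
  row 4: 0 empty cells -> FULL (clear)
  row 5: 1 empty cell -> not full
  row 6: 3 empty cells -> not full
  row 7: 3 empty cells -> not full
Total rows cleared: 3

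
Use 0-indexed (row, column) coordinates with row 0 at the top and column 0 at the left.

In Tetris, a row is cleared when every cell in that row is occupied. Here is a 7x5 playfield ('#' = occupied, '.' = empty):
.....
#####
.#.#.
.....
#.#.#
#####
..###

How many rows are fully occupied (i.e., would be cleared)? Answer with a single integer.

Answer: 2

Derivation:
Check each row:
  row 0: 5 empty cells -> not full
  row 1: 0 empty cells -> FULL (clear)
  row 2: 3 empty cells -> not full
  row 3: 5 empty cells -> not full
  row 4: 2 empty cells -> not full
  row 5: 0 empty cells -> FULL (clear)
  row 6: 2 empty cells -> not full
Total rows cleared: 2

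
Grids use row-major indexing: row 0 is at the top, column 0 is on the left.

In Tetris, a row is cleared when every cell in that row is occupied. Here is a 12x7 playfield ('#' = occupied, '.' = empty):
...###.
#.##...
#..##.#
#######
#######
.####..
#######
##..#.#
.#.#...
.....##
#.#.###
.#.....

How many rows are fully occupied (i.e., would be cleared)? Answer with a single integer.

Check each row:
  row 0: 4 empty cells -> not full
  row 1: 4 empty cells -> not full
  row 2: 3 empty cells -> not full
  row 3: 0 empty cells -> FULL (clear)
  row 4: 0 empty cells -> FULL (clear)
  row 5: 3 empty cells -> not full
  row 6: 0 empty cells -> FULL (clear)
  row 7: 3 empty cells -> not full
  row 8: 5 empty cells -> not full
  row 9: 5 empty cells -> not full
  row 10: 2 empty cells -> not full
  row 11: 6 empty cells -> not full
Total rows cleared: 3

Answer: 3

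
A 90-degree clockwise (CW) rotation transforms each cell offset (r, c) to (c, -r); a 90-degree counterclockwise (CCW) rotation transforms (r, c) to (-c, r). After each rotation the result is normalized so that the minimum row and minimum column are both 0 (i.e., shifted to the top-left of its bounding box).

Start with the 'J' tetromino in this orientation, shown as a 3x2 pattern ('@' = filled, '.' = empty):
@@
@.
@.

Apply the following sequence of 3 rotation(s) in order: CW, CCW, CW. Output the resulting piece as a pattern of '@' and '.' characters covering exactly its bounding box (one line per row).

Start:
@@
@.
@.
After rotation 1 (CW):
@@@
..@
After rotation 2 (CCW):
@@
@.
@.
After rotation 3 (CW):
@@@
..@

Answer: @@@
..@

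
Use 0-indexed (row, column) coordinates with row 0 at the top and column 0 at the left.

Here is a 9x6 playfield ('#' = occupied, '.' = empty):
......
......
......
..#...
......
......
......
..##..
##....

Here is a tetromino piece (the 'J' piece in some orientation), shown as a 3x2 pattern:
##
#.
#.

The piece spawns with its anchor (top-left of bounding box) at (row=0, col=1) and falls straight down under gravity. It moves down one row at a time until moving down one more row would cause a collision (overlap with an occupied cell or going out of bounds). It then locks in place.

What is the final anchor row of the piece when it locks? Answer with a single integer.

Answer: 2

Derivation:
Spawn at (row=0, col=1). Try each row:
  row 0: fits
  row 1: fits
  row 2: fits
  row 3: blocked -> lock at row 2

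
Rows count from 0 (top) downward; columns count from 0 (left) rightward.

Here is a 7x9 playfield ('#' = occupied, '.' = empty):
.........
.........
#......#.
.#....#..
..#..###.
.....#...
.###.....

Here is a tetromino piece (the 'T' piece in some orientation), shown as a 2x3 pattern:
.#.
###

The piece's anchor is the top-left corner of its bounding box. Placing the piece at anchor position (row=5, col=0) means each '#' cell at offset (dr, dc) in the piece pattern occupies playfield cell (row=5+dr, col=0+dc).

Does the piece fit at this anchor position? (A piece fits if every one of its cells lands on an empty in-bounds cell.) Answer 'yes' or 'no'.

Answer: no

Derivation:
Check each piece cell at anchor (5, 0):
  offset (0,1) -> (5,1): empty -> OK
  offset (1,0) -> (6,0): empty -> OK
  offset (1,1) -> (6,1): occupied ('#') -> FAIL
  offset (1,2) -> (6,2): occupied ('#') -> FAIL
All cells valid: no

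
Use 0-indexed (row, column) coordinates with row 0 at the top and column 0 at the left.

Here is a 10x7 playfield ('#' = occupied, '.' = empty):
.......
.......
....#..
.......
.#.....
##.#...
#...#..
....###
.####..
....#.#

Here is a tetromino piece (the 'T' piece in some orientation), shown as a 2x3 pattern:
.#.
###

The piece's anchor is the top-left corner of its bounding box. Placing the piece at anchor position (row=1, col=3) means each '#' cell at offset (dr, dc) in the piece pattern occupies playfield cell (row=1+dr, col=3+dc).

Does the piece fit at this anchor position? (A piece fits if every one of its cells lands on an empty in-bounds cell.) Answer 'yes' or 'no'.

Check each piece cell at anchor (1, 3):
  offset (0,1) -> (1,4): empty -> OK
  offset (1,0) -> (2,3): empty -> OK
  offset (1,1) -> (2,4): occupied ('#') -> FAIL
  offset (1,2) -> (2,5): empty -> OK
All cells valid: no

Answer: no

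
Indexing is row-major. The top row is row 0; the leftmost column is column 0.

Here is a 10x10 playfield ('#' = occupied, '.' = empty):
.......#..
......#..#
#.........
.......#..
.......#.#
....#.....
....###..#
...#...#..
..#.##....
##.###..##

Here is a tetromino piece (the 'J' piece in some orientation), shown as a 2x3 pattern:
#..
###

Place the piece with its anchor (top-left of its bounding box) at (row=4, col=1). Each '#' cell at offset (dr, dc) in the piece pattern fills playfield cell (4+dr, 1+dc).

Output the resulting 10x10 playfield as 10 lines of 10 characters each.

Fill (4+0,1+0) = (4,1)
Fill (4+1,1+0) = (5,1)
Fill (4+1,1+1) = (5,2)
Fill (4+1,1+2) = (5,3)

Answer: .......#..
......#..#
#.........
.......#..
.#.....#.#
.####.....
....###..#
...#...#..
..#.##....
##.###..##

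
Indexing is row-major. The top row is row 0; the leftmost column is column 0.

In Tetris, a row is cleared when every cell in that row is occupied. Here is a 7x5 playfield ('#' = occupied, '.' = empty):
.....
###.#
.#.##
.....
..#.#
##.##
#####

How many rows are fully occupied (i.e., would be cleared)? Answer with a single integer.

Answer: 1

Derivation:
Check each row:
  row 0: 5 empty cells -> not full
  row 1: 1 empty cell -> not full
  row 2: 2 empty cells -> not full
  row 3: 5 empty cells -> not full
  row 4: 3 empty cells -> not full
  row 5: 1 empty cell -> not full
  row 6: 0 empty cells -> FULL (clear)
Total rows cleared: 1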